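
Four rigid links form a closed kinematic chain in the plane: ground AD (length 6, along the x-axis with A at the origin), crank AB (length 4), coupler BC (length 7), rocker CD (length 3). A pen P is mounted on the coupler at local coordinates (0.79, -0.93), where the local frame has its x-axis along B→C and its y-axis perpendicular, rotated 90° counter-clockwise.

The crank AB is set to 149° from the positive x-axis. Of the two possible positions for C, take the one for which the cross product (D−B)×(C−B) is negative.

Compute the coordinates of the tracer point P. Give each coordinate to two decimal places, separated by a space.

-3.05 0.90

A=(0,0), D=(6.00,0)
B = A + 4.00·(cos149°, sin149°) = (-3.4287, 2.0602)
|BD| = 9.6511
circle(B,7.00) ∩ circle(D,3.00): a=6.8979, h=1.1915
  candidates: C₊=(3.5645,1.7517) cross=11.499; C₋=(3.0559,-0.5763) cross=-11.499
  mode - wants cross < 0 → take C=(3.0559,-0.5763) (cross=-11.499)
ex = (C−B)/|BC| = (0.9264,-0.3766); ey = (0.3766,0.9264)
P = B + 0.79·ex + -0.93·ey = (-3.0471,0.9011)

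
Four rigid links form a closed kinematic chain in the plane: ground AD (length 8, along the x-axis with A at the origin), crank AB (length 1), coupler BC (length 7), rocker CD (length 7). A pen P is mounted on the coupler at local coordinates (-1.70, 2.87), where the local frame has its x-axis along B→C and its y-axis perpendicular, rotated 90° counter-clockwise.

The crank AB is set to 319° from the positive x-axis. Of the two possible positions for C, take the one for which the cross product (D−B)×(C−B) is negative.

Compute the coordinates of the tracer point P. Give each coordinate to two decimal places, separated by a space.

A=(0,0), D=(8.00,0)
B = A + 1.00·(cos319°, sin319°) = (0.7547, -0.6561)
|BD| = 7.2749
circle(B,7.00) ∩ circle(D,7.00): a=3.6375, h=5.9807
  candidates: C₊=(3.8380,5.6283) cross=43.509; C₋=(4.9167,-6.2844) cross=-43.509
  mode - wants cross < 0 → take C=(4.9167,-6.2844) (cross=-43.509)
ex = (C−B)/|BC| = (0.5946,-0.8040); ey = (0.8040,0.5946)
P = B + -1.70·ex + 2.87·ey = (2.0515,2.4172)

2.05 2.42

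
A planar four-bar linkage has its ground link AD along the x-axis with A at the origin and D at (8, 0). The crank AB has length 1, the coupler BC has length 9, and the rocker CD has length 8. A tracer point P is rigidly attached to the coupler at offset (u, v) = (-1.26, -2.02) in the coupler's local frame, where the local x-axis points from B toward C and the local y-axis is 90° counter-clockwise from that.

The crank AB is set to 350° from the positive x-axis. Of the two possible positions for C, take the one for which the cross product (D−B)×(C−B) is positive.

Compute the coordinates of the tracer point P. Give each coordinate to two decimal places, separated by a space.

A=(0,0), D=(8.00,0)
B = A + 1.00·(cos350°, sin350°) = (0.9848, -0.1736)
|BD| = 7.0173
circle(B,9.00) ∩ circle(D,8.00): a=4.7200, h=7.6630
  candidates: C₊=(5.5137,7.6038) cross=53.774; C₋=(5.8929,-7.7175) cross=-53.774
  mode + wants cross > 0 → take C=(5.5137,7.6038) (cross=53.774)
ex = (C−B)/|BC| = (0.5032,0.8642); ey = (-0.8642,0.5032)
P = B + -1.26·ex + -2.02·ey = (2.0964,-2.2790)

2.10 -2.28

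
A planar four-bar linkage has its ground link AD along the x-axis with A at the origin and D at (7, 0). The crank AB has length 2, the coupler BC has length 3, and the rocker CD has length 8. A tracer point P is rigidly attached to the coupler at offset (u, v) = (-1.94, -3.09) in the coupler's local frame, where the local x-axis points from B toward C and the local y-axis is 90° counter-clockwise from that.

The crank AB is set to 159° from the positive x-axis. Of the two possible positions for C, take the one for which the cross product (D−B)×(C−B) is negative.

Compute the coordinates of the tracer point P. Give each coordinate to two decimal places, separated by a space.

-5.46 1.34

A=(0,0), D=(7.00,0)
B = A + 2.00·(cos159°, sin159°) = (-1.8672, 0.7167)
|BD| = 8.8961
circle(B,3.00) ∩ circle(D,8.00): a=1.3568, h=2.6757
  candidates: C₊=(-0.2992,3.2744) cross=23.803; C₋=(-0.7304,-2.0595) cross=-23.803
  mode - wants cross < 0 → take C=(-0.7304,-2.0595) (cross=-23.803)
ex = (C−B)/|BC| = (0.3789,-0.9254); ey = (0.9254,0.3789)
P = B + -1.94·ex + -3.09·ey = (-5.4619,1.3411)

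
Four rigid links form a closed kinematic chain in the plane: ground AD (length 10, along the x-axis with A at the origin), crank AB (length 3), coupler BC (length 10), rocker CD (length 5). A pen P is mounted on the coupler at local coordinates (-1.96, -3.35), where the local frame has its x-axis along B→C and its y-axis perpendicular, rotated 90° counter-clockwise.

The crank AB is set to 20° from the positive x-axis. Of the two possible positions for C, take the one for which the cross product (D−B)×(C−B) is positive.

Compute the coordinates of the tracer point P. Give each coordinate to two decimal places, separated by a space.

2.14 -2.80

A=(0,0), D=(10.00,0)
B = A + 3.00·(cos20°, sin20°) = (2.8191, 1.0261)
|BD| = 7.2539
circle(B,10.00) ∩ circle(D,5.00): a=8.7966, h=4.7560
  candidates: C₊=(12.2000,4.4900) cross=34.500; C₋=(10.8545,-4.9264) cross=-34.500
  mode + wants cross > 0 → take C=(12.2000,4.4900) (cross=34.500)
ex = (C−B)/|BC| = (0.9381,0.3464); ey = (-0.3464,0.9381)
P = B + -1.96·ex + -3.35·ey = (2.1408,-2.7955)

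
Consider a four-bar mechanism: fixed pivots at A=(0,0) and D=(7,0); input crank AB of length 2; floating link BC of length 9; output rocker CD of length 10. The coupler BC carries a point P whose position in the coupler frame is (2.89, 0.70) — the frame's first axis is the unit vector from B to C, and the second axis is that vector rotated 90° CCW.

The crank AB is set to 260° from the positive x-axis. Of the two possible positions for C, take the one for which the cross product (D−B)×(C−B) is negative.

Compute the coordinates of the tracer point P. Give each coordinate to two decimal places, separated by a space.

1.76 -4.07

A=(0,0), D=(7.00,0)
B = A + 2.00·(cos260°, sin260°) = (-0.3473, -1.9696)
|BD| = 7.6067
circle(B,9.00) ∩ circle(D,10.00): a=2.5545, h=8.6299
  candidates: C₊=(-0.1145,7.0274) cross=65.645; C₋=(4.3546,-9.6437) cross=-65.645
  mode - wants cross < 0 → take C=(4.3546,-9.6437) (cross=-65.645)
ex = (C−B)/|BC| = (0.5224,-0.8527); ey = (0.8527,0.5224)
P = B + 2.89·ex + 0.70·ey = (1.7594,-4.0682)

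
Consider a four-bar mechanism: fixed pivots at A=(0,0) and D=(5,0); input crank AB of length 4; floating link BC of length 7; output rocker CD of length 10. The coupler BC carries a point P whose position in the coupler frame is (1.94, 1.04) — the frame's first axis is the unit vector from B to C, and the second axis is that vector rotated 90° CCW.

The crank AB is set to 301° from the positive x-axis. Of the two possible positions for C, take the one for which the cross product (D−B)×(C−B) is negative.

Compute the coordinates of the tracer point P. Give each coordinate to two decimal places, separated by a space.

3.71 -4.88

A=(0,0), D=(5.00,0)
B = A + 4.00·(cos301°, sin301°) = (2.0602, -3.4287)
|BD| = 4.5165
circle(B,7.00) ∩ circle(D,10.00): a=-3.3878, h=6.1256
  candidates: C₊=(-4.7952,-2.0132) cross=27.666; C₋=(4.5052,-9.9878) cross=-27.666
  mode - wants cross < 0 → take C=(4.5052,-9.9878) (cross=-27.666)
ex = (C−B)/|BC| = (0.3493,-0.9370); ey = (0.9370,0.3493)
P = B + 1.94·ex + 1.04·ey = (3.7123,-4.8832)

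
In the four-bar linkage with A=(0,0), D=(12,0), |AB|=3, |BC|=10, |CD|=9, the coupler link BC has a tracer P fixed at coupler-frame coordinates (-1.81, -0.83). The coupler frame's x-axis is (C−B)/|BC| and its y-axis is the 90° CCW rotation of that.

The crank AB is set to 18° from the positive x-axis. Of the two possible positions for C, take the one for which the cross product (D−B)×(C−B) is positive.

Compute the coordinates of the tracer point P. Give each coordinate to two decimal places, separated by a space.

A=(0,0), D=(12.00,0)
B = A + 3.00·(cos18°, sin18°) = (2.8532, 0.9271)
|BD| = 9.1937
circle(B,10.00) ∩ circle(D,9.00): a=5.6302, h=8.2645
  candidates: C₊=(9.2880,8.5817) cross=75.981; C₋=(7.6213,-7.8630) cross=-75.981
  mode + wants cross > 0 → take C=(9.2880,8.5817) (cross=75.981)
ex = (C−B)/|BC| = (0.6435,0.7655); ey = (-0.7655,0.6435)
P = B + -1.81·ex + -0.83·ey = (2.3238,-0.9925)

2.32 -0.99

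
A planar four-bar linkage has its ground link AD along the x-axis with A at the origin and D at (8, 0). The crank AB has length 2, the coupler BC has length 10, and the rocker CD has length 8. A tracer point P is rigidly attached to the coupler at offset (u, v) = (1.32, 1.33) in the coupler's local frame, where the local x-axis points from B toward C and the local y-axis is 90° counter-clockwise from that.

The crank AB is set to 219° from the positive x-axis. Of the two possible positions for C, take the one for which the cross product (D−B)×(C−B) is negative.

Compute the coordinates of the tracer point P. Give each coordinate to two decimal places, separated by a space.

A=(0,0), D=(8.00,0)
B = A + 2.00·(cos219°, sin219°) = (-1.5543, -1.2586)
|BD| = 9.6368
circle(B,10.00) ∩ circle(D,8.00): a=6.6863, h=7.4360
  candidates: C₊=(4.1035,6.9869) cross=71.659; C₋=(6.0459,-7.7577) cross=-71.659
  mode - wants cross < 0 → take C=(6.0459,-7.7577) (cross=-71.659)
ex = (C−B)/|BC| = (0.7600,-0.6499); ey = (0.6499,0.7600)
P = B + 1.32·ex + 1.33·ey = (0.3133,-1.1057)

0.31 -1.11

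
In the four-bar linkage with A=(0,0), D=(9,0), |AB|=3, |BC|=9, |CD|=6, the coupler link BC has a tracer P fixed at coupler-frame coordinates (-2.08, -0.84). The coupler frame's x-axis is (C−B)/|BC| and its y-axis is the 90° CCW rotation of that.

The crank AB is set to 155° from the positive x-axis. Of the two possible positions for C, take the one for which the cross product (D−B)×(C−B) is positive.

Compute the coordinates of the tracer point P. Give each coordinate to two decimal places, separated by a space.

A=(0,0), D=(9.00,0)
B = A + 3.00·(cos155°, sin155°) = (-2.7189, 1.2679)
|BD| = 11.7873
circle(B,9.00) ∩ circle(D,6.00): a=7.8025, h=4.4857
  candidates: C₊=(5.5208,4.8883) cross=52.874; C₋=(4.5558,-4.0310) cross=-52.874
  mode + wants cross > 0 → take C=(5.5208,4.8883) (cross=52.874)
ex = (C−B)/|BC| = (0.9155,0.4023); ey = (-0.4023,0.9155)
P = B + -2.08·ex + -0.84·ey = (-4.2853,-0.3379)

-4.29 -0.34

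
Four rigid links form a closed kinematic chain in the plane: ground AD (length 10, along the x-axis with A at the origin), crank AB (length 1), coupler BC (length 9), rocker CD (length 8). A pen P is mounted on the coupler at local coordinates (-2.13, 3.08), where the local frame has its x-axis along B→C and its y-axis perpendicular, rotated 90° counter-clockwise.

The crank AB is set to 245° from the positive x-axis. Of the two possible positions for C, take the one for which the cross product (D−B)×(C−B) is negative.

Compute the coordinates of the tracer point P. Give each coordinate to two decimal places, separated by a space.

A=(0,0), D=(10.00,0)
B = A + 1.00·(cos245°, sin245°) = (-0.4226, -0.9063)
|BD| = 10.4619
circle(B,9.00) ∩ circle(D,8.00): a=6.0434, h=6.6691
  candidates: C₊=(5.0204,6.2613) cross=69.772; C₋=(6.1758,-7.0268) cross=-69.772
  mode - wants cross < 0 → take C=(6.1758,-7.0268) (cross=-69.772)
ex = (C−B)/|BC| = (0.7332,-0.6801); ey = (0.6801,0.7332)
P = B + -2.13·ex + 3.08·ey = (0.1103,2.8003)

0.11 2.80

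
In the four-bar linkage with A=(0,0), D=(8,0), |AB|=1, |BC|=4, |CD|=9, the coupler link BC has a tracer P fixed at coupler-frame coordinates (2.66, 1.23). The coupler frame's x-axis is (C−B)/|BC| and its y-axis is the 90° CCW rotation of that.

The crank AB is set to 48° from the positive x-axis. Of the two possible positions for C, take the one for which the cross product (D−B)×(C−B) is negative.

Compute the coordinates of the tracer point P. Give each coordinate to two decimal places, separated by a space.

1.11 -2.15

A=(0,0), D=(8.00,0)
B = A + 1.00·(cos48°, sin48°) = (0.6691, 0.7431)
|BD| = 7.3684
circle(B,4.00) ∩ circle(D,9.00): a=-0.7265, h=3.9335
  candidates: C₊=(0.3431,4.7298) cross=28.984; C₋=(-0.4504,-3.0970) cross=-28.984
  mode - wants cross < 0 → take C=(-0.4504,-3.0970) (cross=-28.984)
ex = (C−B)/|BC| = (-0.2799,-0.9600); ey = (0.9600,-0.2799)
P = B + 2.66·ex + 1.23·ey = (1.1055,-2.1548)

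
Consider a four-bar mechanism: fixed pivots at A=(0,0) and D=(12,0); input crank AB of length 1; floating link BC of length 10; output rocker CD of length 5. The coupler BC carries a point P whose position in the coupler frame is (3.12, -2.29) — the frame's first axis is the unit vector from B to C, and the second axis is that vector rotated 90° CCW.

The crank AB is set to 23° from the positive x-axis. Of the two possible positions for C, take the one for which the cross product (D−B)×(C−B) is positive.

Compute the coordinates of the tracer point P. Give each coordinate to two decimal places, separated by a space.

4.71 -0.38

A=(0,0), D=(12.00,0)
B = A + 1.00·(cos23°, sin23°) = (0.9205, 0.3907)
|BD| = 11.0864
circle(B,10.00) ∩ circle(D,5.00): a=8.9257, h=4.5091
  candidates: C₊=(9.9996,4.5824) cross=49.989; C₋=(9.6818,-4.4301) cross=-49.989
  mode + wants cross > 0 → take C=(9.9996,4.5824) (cross=49.989)
ex = (C−B)/|BC| = (0.9079,0.4192); ey = (-0.4192,0.9079)
P = B + 3.12·ex + -2.29·ey = (4.7131,-0.3806)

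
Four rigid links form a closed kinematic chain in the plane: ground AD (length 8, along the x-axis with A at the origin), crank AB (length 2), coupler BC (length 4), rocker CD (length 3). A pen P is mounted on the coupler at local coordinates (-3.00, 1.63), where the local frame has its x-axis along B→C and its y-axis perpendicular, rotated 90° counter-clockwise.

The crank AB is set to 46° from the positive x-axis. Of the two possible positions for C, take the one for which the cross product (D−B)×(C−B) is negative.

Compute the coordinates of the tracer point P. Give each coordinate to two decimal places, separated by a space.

-0.64 4.19

A=(0,0), D=(8.00,0)
B = A + 2.00·(cos46°, sin46°) = (1.3893, 1.4387)
|BD| = 6.7654
circle(B,4.00) ∩ circle(D,3.00): a=3.9000, h=0.8886
  candidates: C₊=(5.3891,1.4776) cross=6.012; C₋=(5.0112,-0.2590) cross=-6.012
  mode - wants cross < 0 → take C=(5.0112,-0.2590) (cross=-6.012)
ex = (C−B)/|BC| = (0.9055,-0.4244); ey = (0.4244,0.9055)
P = B + -3.00·ex + 1.63·ey = (-0.6353,4.1878)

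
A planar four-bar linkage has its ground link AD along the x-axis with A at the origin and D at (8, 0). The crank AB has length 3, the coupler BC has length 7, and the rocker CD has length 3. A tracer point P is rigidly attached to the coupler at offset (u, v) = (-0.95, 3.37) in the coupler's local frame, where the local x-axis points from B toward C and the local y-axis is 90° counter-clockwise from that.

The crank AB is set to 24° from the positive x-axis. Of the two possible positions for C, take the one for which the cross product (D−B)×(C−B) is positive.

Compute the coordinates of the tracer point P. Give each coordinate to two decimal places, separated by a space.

1.18 4.35

A=(0,0), D=(8.00,0)
B = A + 3.00·(cos24°, sin24°) = (2.7406, 1.2202)
|BD| = 5.3991
circle(B,7.00) ∩ circle(D,3.00): a=6.4039, h=2.8267
  candidates: C₊=(9.6177,2.5265) cross=15.262; C₋=(8.3400,-2.9807) cross=-15.262
  mode + wants cross > 0 → take C=(9.6177,2.5265) (cross=15.262)
ex = (C−B)/|BC| = (0.9824,0.1866); ey = (-0.1866,0.9824)
P = B + -0.95·ex + 3.37·ey = (1.1784,4.3537)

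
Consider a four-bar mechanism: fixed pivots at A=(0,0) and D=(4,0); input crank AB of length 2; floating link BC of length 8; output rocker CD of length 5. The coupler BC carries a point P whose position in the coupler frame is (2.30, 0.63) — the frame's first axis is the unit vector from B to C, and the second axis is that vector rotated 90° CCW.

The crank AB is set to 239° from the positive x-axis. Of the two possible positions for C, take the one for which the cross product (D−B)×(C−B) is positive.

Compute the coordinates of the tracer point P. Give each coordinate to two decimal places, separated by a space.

-0.29 0.55

A=(0,0), D=(4.00,0)
B = A + 2.00·(cos239°, sin239°) = (-1.0301, -1.7143)
|BD| = 5.3142
circle(B,8.00) ∩ circle(D,5.00): a=6.3265, h=4.8964
  candidates: C₊=(3.3786,4.9612) cross=26.021; C₋=(6.5378,-4.3081) cross=-26.021
  mode + wants cross > 0 → take C=(3.3786,4.9612) (cross=26.021)
ex = (C−B)/|BC| = (0.5511,0.8344); ey = (-0.8344,0.5511)
P = B + 2.30·ex + 0.63·ey = (-0.2883,0.5521)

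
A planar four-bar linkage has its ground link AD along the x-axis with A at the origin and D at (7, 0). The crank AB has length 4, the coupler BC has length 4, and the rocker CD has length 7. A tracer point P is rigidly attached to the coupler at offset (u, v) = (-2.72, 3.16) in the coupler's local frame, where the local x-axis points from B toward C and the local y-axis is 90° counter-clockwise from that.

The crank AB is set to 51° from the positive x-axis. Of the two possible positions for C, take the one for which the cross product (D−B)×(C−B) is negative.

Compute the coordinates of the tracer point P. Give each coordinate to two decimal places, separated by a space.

A=(0,0), D=(7.00,0)
B = A + 4.00·(cos51°, sin51°) = (2.5173, 3.1086)
|BD| = 5.4551
circle(B,4.00) ∩ circle(D,7.00): a=-0.2971, h=3.9889
  candidates: C₊=(4.5462,6.5558) cross=21.760; C₋=(0.0000,0.0000) cross=-21.760
  mode - wants cross < 0 → take C=(0.0000,0.0000) (cross=-21.760)
ex = (C−B)/|BC| = (-0.6293,-0.7771); ey = (0.7771,-0.6293)
P = B + -2.72·ex + 3.16·ey = (6.6848,3.2338)

6.68 3.23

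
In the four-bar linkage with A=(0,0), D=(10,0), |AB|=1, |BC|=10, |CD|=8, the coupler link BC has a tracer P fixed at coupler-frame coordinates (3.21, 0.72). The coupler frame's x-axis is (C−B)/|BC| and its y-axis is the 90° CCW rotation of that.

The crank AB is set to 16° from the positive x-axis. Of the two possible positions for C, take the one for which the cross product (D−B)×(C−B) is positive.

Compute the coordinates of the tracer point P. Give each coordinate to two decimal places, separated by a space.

A=(0,0), D=(10.00,0)
B = A + 1.00·(cos16°, sin16°) = (0.9613, 0.2756)
|BD| = 9.0429
circle(B,10.00) ∩ circle(D,8.00): a=6.5120, h=7.5891
  candidates: C₊=(7.7015,7.6627) cross=68.628; C₋=(7.2389,-7.5084) cross=-68.628
  mode + wants cross > 0 → take C=(7.7015,7.6627) (cross=68.628)
ex = (C−B)/|BC| = (0.6740,0.7387); ey = (-0.7387,0.6740)
P = B + 3.21·ex + 0.72·ey = (2.5930,3.1322)

2.59 3.13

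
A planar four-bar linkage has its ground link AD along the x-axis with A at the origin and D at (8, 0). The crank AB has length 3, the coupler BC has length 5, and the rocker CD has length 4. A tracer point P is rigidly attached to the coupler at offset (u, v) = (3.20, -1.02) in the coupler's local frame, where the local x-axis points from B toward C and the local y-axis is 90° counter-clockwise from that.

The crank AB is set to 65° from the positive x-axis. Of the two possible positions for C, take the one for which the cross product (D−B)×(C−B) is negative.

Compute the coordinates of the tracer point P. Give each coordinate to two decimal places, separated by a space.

A=(0,0), D=(8.00,0)
B = A + 3.00·(cos65°, sin65°) = (1.2679, 2.7189)
|BD| = 7.2605
circle(B,5.00) ∩ circle(D,4.00): a=4.2500, h=2.6339
  candidates: C₊=(6.1950,3.5696) cross=19.123; C₋=(4.2223,-1.3149) cross=-19.123
  mode - wants cross < 0 → take C=(4.2223,-1.3149) (cross=-19.123)
ex = (C−B)/|BC| = (0.5909,-0.8068); ey = (0.8068,0.5909)
P = B + 3.20·ex + -1.02·ey = (2.3358,-0.4654)

2.34 -0.47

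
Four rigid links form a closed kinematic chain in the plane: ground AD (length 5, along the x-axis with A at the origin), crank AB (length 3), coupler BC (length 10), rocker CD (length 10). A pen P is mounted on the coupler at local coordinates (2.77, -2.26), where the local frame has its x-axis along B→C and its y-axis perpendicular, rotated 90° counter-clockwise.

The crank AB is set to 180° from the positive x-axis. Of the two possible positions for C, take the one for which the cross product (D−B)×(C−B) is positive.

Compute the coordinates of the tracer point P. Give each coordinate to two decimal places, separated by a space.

A=(0,0), D=(5.00,0)
B = A + 3.00·(cos180°, sin180°) = (-3.0000, 0.0000)
|BD| = 8.0000
circle(B,10.00) ∩ circle(D,10.00): a=4.0000, h=9.1652
  candidates: C₊=(1.0000,9.1652) cross=73.321; C₋=(1.0000,-9.1652) cross=-73.321
  mode + wants cross > 0 → take C=(1.0000,9.1652) (cross=73.321)
ex = (C−B)/|BC| = (0.4000,0.9165); ey = (-0.9165,0.4000)
P = B + 2.77·ex + -2.26·ey = (0.1793,1.6347)

0.18 1.63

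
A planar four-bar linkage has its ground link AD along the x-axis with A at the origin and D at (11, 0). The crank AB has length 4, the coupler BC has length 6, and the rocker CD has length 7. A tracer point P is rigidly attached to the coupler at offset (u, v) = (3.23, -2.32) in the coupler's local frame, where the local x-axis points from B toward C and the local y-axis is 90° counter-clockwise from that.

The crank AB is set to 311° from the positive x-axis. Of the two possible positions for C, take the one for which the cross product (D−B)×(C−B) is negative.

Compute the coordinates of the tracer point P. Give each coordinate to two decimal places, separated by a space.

A=(0,0), D=(11.00,0)
B = A + 4.00·(cos311°, sin311°) = (2.6242, -3.0188)
|BD| = 8.9032
circle(B,6.00) ∩ circle(D,7.00): a=3.7215, h=4.7064
  candidates: C₊=(4.5295,2.6706) cross=41.902; C₋=(7.7211,-6.1846) cross=-41.902
  mode - wants cross < 0 → take C=(7.7211,-6.1846) (cross=-41.902)
ex = (C−B)/|BC| = (0.8495,-0.5276); ey = (0.5276,0.8495)
P = B + 3.23·ex + -2.32·ey = (4.1440,-6.6938)

4.14 -6.69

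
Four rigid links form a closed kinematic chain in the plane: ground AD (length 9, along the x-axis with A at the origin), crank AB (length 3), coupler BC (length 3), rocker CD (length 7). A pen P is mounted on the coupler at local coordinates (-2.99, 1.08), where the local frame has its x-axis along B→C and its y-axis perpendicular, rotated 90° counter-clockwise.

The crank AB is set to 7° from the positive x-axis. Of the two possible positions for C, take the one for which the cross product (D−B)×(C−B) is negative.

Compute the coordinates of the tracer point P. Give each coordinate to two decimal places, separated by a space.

A=(0,0), D=(9.00,0)
B = A + 3.00·(cos7°, sin7°) = (2.9776, 0.3656)
|BD| = 6.0334
circle(B,3.00) ∩ circle(D,7.00): a=-0.2981, h=2.9851
  candidates: C₊=(2.8609,3.3633) cross=18.011; C₋=(2.4992,-2.5960) cross=-18.011
  mode - wants cross < 0 → take C=(2.4992,-2.5960) (cross=-18.011)
ex = (C−B)/|BC| = (-0.1595,-0.9872); ey = (0.9872,-0.1595)
P = B + -2.99·ex + 1.08·ey = (4.5207,3.1451)

4.52 3.15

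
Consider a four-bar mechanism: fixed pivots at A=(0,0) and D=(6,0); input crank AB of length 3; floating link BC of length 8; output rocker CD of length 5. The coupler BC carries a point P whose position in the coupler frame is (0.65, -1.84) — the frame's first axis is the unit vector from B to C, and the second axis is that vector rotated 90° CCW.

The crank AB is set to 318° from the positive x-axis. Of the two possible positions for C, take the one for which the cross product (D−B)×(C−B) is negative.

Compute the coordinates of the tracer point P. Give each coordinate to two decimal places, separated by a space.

2.71 -3.90

A=(0,0), D=(6.00,0)
B = A + 3.00·(cos318°, sin318°) = (2.2294, -2.0074)
|BD| = 4.2716
circle(B,8.00) ∩ circle(D,5.00): a=6.7008, h=4.3702
  candidates: C₊=(6.0905,4.9992) cross=18.668; C₋=(10.1980,-2.7160) cross=-18.668
  mode - wants cross < 0 → take C=(10.1980,-2.7160) (cross=-18.668)
ex = (C−B)/|BC| = (0.9961,-0.0886); ey = (0.0886,0.9961)
P = B + 0.65·ex + -1.84·ey = (2.7139,-3.8977)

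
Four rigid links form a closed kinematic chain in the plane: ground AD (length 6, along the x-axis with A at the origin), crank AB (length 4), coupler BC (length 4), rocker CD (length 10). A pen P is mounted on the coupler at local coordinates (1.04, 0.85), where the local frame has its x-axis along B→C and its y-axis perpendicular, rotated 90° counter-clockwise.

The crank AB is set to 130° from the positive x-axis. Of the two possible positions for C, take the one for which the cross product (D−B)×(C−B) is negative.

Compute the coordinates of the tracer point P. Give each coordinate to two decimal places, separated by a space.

A=(0,0), D=(6.00,0)
B = A + 4.00·(cos130°, sin130°) = (-2.5712, 3.0642)
|BD| = 9.1024
circle(B,4.00) ∩ circle(D,10.00): a=-0.0630, h=3.9995
  candidates: C₊=(-1.2841,6.8514) cross=36.405; C₋=(-3.9768,-0.6807) cross=-36.405
  mode - wants cross < 0 → take C=(-3.9768,-0.6807) (cross=-36.405)
ex = (C−B)/|BC| = (-0.3514,-0.9362); ey = (0.9362,-0.3514)
P = B + 1.04·ex + 0.85·ey = (-2.1408,1.7918)

-2.14 1.79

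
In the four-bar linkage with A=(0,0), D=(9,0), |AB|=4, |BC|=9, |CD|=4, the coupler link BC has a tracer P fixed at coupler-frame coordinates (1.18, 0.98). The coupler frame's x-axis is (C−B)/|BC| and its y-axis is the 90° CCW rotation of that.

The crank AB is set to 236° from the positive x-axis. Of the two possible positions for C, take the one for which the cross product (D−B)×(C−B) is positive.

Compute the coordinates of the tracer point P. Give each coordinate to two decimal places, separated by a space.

-1.78 -1.85

A=(0,0), D=(9.00,0)
B = A + 4.00·(cos236°, sin236°) = (-2.2368, -3.3162)
|BD| = 11.7159
circle(B,9.00) ∩ circle(D,4.00): a=8.6320, h=2.5474
  candidates: C₊=(5.3211,1.5704) cross=29.845; C₋=(6.7632,-3.3162) cross=-29.845
  mode + wants cross > 0 → take C=(5.3211,1.5704) (cross=29.845)
ex = (C−B)/|BC| = (0.8398,0.5429); ey = (-0.5429,0.8398)
P = B + 1.18·ex + 0.98·ey = (-1.7779,-1.8525)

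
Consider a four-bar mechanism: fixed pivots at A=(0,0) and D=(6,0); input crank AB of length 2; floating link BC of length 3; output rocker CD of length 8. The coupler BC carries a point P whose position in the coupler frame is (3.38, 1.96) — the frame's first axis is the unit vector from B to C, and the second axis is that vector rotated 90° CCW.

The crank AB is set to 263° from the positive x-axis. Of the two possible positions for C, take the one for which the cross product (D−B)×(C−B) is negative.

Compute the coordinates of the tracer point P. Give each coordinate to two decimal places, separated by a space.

A=(0,0), D=(6.00,0)
B = A + 2.00·(cos263°, sin263°) = (-0.2437, -1.9851)
|BD| = 6.5517
circle(B,3.00) ∩ circle(D,8.00): a=-0.9215, h=2.8550
  candidates: C₊=(-1.9870,0.4565) cross=18.705; C₋=(-0.2569,-4.9851) cross=-18.705
  mode - wants cross < 0 → take C=(-0.2569,-4.9851) (cross=-18.705)
ex = (C−B)/|BC| = (-0.0044,-1.0000); ey = (1.0000,-0.0044)
P = B + 3.38·ex + 1.96·ey = (1.7014,-5.3737)

1.70 -5.37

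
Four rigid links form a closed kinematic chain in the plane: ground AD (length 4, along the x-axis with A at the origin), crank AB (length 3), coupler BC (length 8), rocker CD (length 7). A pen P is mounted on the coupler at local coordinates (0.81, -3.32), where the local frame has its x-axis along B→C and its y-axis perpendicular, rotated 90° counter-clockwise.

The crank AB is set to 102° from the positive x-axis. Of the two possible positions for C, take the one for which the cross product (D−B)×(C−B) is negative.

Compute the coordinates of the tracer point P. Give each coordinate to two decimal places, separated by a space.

A=(0,0), D=(4.00,0)
B = A + 3.00·(cos102°, sin102°) = (-0.6237, 2.9344)
|BD| = 5.4763
circle(B,8.00) ∩ circle(D,7.00): a=4.1077, h=6.8649
  candidates: C₊=(6.5230,6.5295) cross=37.594; C₋=(-0.8341,-5.0628) cross=-37.594
  mode - wants cross < 0 → take C=(-0.8341,-5.0628) (cross=-37.594)
ex = (C−B)/|BC| = (-0.0263,-0.9997); ey = (0.9997,-0.0263)
P = B + 0.81·ex + -3.32·ey = (-3.9639,2.2120)

-3.96 2.21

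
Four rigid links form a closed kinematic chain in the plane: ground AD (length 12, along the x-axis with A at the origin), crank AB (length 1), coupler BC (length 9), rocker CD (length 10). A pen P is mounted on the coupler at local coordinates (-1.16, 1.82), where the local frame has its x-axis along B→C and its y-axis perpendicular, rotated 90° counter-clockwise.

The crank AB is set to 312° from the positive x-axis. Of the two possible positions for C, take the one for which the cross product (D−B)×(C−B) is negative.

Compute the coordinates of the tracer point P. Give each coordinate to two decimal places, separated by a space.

1.45 1.27

A=(0,0), D=(12.00,0)
B = A + 1.00·(cos312°, sin312°) = (0.6691, -0.7431)
|BD| = 11.3552
circle(B,9.00) ∩ circle(D,10.00): a=4.8410, h=7.5872
  candidates: C₊=(5.0032,7.1446) cross=86.154; C₋=(5.9963,-7.9972) cross=-86.154
  mode - wants cross < 0 → take C=(5.9963,-7.9972) (cross=-86.154)
ex = (C−B)/|BC| = (0.5919,-0.8060); ey = (0.8060,0.5919)
P = B + -1.16·ex + 1.82·ey = (1.4495,1.2691)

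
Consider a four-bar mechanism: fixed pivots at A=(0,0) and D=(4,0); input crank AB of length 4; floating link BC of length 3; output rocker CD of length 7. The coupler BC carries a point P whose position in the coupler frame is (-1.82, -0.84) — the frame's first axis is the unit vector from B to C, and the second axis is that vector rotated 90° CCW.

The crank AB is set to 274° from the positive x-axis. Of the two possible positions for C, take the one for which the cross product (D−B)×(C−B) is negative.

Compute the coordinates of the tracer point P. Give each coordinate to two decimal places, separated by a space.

-1.33 -2.80

A=(0,0), D=(4.00,0)
B = A + 4.00·(cos274°, sin274°) = (0.2790, -3.9903)
|BD| = 5.4560
circle(B,3.00) ∩ circle(D,7.00): a=-0.9377, h=2.8497
  candidates: C₊=(-2.4446,-2.7326) cross=15.548; C₋=(1.7236,-6.6195) cross=-15.548
  mode - wants cross < 0 → take C=(1.7236,-6.6195) (cross=-15.548)
ex = (C−B)/|BC| = (0.4815,-0.8764); ey = (0.8764,0.4815)
P = B + -1.82·ex + -0.84·ey = (-1.3336,-2.7997)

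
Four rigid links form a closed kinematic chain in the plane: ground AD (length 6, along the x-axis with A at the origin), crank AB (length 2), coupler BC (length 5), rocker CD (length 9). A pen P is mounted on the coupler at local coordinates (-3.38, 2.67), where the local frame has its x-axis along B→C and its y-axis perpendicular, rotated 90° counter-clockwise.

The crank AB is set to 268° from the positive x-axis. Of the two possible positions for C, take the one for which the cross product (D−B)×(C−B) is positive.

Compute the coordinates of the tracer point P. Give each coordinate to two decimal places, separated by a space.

-0.55 -6.28

A=(0,0), D=(6.00,0)
B = A + 2.00·(cos268°, sin268°) = (-0.0698, -1.9988)
|BD| = 6.3904
circle(B,5.00) ∩ circle(D,9.00): a=-1.1863, h=4.8572
  candidates: C₊=(-2.7158,2.2437) cross=31.040; C₋=(0.3226,-6.9834) cross=-31.040
  mode + wants cross > 0 → take C=(-2.7158,2.2437) (cross=31.040)
ex = (C−B)/|BC| = (-0.5292,0.8485); ey = (-0.8485,-0.5292)
P = B + -3.38·ex + 2.67·ey = (-0.5465,-6.2797)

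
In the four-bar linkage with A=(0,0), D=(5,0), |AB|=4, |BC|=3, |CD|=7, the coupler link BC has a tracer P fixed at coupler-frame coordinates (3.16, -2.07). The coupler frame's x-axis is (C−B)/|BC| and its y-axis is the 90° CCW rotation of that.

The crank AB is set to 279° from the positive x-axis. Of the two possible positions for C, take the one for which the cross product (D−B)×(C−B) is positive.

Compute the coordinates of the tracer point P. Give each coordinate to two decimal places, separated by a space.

-0.50 -0.35

A=(0,0), D=(5.00,0)
B = A + 4.00·(cos279°, sin279°) = (0.6257, -3.9508)
|BD| = 5.8943
circle(B,3.00) ∩ circle(D,7.00): a=-0.4460, h=2.9667
  candidates: C₊=(-1.6937,-2.0481) cross=17.486; C₋=(2.2832,-6.4513) cross=-17.486
  mode + wants cross > 0 → take C=(-1.6937,-2.0481) (cross=17.486)
ex = (C−B)/|BC| = (-0.7731,0.6342); ey = (-0.6342,-0.7731)
P = B + 3.16·ex + -2.07·ey = (-0.5045,-0.3462)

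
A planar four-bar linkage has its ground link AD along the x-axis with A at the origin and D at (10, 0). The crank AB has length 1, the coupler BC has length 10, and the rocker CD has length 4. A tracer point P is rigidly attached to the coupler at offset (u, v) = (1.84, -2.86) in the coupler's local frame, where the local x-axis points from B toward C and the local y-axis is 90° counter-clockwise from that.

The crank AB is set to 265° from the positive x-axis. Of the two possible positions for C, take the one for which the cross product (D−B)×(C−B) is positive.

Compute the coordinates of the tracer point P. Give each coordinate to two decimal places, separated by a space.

A=(0,0), D=(10.00,0)
B = A + 1.00·(cos265°, sin265°) = (-0.0872, -0.9962)
|BD| = 10.1362
circle(B,10.00) ∩ circle(D,4.00): a=9.2117, h=3.8917
  candidates: C₊=(8.6974,3.7820) cross=39.447; C₋=(9.4624,-3.9637) cross=-39.447
  mode + wants cross > 0 → take C=(8.6974,3.7820) (cross=39.447)
ex = (C−B)/|BC| = (0.8785,0.4778); ey = (-0.4778,0.8785)
P = B + 1.84·ex + -2.86·ey = (2.8958,-2.6294)

2.90 -2.63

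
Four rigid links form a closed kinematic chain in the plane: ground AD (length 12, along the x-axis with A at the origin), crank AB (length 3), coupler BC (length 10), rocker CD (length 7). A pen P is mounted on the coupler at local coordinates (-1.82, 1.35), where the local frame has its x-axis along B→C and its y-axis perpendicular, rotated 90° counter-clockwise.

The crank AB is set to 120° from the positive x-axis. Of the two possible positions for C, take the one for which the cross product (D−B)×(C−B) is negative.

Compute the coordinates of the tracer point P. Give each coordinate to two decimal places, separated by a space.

A=(0,0), D=(12.00,0)
B = A + 3.00·(cos120°, sin120°) = (-1.5000, 2.5981)
|BD| = 13.7477
circle(B,10.00) ∩ circle(D,7.00): a=8.7287, h=4.8795
  candidates: C₊=(7.9936,5.7401) cross=67.082; C₋=(6.1493,-3.8431) cross=-67.082
  mode - wants cross < 0 → take C=(6.1493,-3.8431) (cross=-67.082)
ex = (C−B)/|BC| = (0.7649,-0.6441); ey = (0.6441,0.7649)
P = B + -1.82·ex + 1.35·ey = (-2.0226,4.8030)

-2.02 4.80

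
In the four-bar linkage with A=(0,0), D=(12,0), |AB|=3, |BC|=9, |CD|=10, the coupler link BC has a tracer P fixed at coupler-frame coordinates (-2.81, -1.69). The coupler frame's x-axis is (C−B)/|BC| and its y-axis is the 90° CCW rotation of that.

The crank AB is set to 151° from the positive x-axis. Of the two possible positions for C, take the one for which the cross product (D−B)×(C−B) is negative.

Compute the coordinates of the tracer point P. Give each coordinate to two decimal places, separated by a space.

A=(0,0), D=(12.00,0)
B = A + 3.00·(cos151°, sin151°) = (-2.6239, 1.4544)
|BD| = 14.6960
circle(B,9.00) ∩ circle(D,10.00): a=6.7016, h=6.0074
  candidates: C₊=(4.6393,6.7691) cross=88.285; C₋=(3.4503,-5.1867) cross=-88.285
  mode - wants cross < 0 → take C=(3.4503,-5.1867) (cross=-88.285)
ex = (C−B)/|BC| = (0.6749,-0.7379); ey = (0.7379,0.6749)
P = B + -2.81·ex + -1.69·ey = (-5.7674,2.3874)

-5.77 2.39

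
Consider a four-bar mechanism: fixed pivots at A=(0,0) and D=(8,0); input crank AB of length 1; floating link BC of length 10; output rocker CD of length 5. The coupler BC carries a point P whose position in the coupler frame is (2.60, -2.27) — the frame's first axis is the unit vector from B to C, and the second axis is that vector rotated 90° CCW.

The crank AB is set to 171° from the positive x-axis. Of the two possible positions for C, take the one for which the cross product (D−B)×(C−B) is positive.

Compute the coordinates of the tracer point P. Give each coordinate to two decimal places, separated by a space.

2.39 -0.57

A=(0,0), D=(8.00,0)
B = A + 1.00·(cos171°, sin171°) = (-0.9877, 0.1564)
|BD| = 8.9890
circle(B,10.00) ∩ circle(D,5.00): a=8.6663, h=4.9896
  candidates: C₊=(7.7641,4.9944) cross=44.851; C₋=(7.5904,-4.9832) cross=-44.851
  mode + wants cross > 0 → take C=(7.7641,4.9944) (cross=44.851)
ex = (C−B)/|BC| = (0.8752,0.4838); ey = (-0.4838,0.8752)
P = B + 2.60·ex + -2.27·ey = (2.3860,-0.5723)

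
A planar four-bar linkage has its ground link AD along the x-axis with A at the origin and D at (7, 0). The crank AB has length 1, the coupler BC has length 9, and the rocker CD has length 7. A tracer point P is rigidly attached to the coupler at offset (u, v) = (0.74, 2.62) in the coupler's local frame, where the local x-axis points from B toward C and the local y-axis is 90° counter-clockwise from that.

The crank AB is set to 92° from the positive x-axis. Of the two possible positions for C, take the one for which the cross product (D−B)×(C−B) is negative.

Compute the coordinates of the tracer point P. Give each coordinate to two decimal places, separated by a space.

A=(0,0), D=(7.00,0)
B = A + 1.00·(cos92°, sin92°) = (-0.0349, 0.9994)
|BD| = 7.1055
circle(B,9.00) ∩ circle(D,7.00): a=5.8045, h=6.8780
  candidates: C₊=(6.6793,6.9927) cross=48.872; C₋=(4.7445,-6.6267) cross=-48.872
  mode - wants cross < 0 → take C=(4.7445,-6.6267) (cross=-48.872)
ex = (C−B)/|BC| = (0.5310,-0.8473); ey = (0.8473,0.5310)
P = B + 0.74·ex + 2.62·ey = (2.5781,1.7637)

2.58 1.76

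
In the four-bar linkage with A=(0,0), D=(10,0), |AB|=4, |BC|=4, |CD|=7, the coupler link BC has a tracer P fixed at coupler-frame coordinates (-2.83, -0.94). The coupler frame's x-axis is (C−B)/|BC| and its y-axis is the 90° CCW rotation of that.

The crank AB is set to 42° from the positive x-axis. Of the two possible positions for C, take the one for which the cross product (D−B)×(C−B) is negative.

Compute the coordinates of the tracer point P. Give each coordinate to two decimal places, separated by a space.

A=(0,0), D=(10.00,0)
B = A + 4.00·(cos42°, sin42°) = (2.9726, 2.6765)
|BD| = 7.5199
circle(B,4.00) ∩ circle(D,7.00): a=1.5657, h=3.6808
  candidates: C₊=(5.7459,5.5590) cross=27.679; C₋=(3.1257,-1.3205) cross=-27.679
  mode - wants cross < 0 → take C=(3.1257,-1.3205) (cross=-27.679)
ex = (C−B)/|BC| = (0.0383,-0.9993); ey = (0.9993,0.0383)
P = B + -2.83·ex + -0.94·ey = (1.9249,5.4685)

1.92 5.47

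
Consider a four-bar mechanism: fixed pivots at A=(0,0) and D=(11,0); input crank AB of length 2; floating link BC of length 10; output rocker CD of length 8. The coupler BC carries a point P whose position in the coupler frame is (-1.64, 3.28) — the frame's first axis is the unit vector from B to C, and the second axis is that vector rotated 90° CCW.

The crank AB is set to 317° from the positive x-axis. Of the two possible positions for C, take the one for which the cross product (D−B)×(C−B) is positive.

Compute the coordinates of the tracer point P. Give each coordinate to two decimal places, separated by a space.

-2.18 -0.90

A=(0,0), D=(11.00,0)
B = A + 2.00·(cos317°, sin317°) = (1.4627, -1.3640)
|BD| = 9.6343
circle(B,10.00) ∩ circle(D,8.00): a=6.6855, h=7.4367
  candidates: C₊=(7.0280,6.9443) cross=71.648; C₋=(9.1337,-7.7793) cross=-71.648
  mode + wants cross > 0 → take C=(7.0280,6.9443) (cross=71.648)
ex = (C−B)/|BC| = (0.5565,0.8308); ey = (-0.8308,0.5565)
P = B + -1.64·ex + 3.28·ey = (-2.1751,-0.9011)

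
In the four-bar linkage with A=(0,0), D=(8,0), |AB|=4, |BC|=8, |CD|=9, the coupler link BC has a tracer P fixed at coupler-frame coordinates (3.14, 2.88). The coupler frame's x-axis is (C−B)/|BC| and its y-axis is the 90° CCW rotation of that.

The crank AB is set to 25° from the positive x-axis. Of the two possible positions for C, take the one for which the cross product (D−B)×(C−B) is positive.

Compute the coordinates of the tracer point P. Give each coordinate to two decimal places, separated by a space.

A=(0,0), D=(8.00,0)
B = A + 4.00·(cos25°, sin25°) = (3.6252, 1.6905)
|BD| = 4.6900
circle(B,8.00) ∩ circle(D,9.00): a=0.5327, h=7.9822
  candidates: C₊=(6.9992,8.9442) cross=37.437; C₋=(1.2450,-5.9472) cross=-37.437
  mode + wants cross > 0 → take C=(6.9992,8.9442) (cross=37.437)
ex = (C−B)/|BC| = (0.4217,0.9067); ey = (-0.9067,0.4217)
P = B + 3.14·ex + 2.88·ey = (2.3382,5.7522)

2.34 5.75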